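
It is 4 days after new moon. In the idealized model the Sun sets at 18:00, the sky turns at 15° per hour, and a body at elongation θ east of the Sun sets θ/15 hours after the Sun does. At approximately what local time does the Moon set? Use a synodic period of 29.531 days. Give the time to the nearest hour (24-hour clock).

The Moon has covered 4/29.531 of its cycle, so θ ≈ 360° × 4/29.531 = 48.8°.
The Moon trails the Sun by θ/15 = 48.8/15 ≈ 3.25 hours.
18:00 + 3.25 h ≈ 21:15 → 21:00 to the nearest hour.

21:00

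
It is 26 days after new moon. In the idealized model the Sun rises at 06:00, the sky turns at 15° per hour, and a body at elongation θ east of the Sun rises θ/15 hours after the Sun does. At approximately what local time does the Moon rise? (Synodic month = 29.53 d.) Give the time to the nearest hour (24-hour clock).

Phase angle: θ = 360°·(26 d)/(29.53 d) = 317.0°.
At 15° of sky rotation per hour, 317.0° corresponds to a 21.13 h lag.
06:00 + 21.13 h ≈ 03:08 → 03:00 to the nearest hour.

03:00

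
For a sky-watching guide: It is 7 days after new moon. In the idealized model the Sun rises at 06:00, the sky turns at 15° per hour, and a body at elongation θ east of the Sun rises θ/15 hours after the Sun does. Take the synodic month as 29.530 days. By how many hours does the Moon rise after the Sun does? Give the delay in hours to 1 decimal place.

5.7 h

Phase angle: θ = 360°·(7 d)/(29.530 d) = 85.3°.
Delay after the Sun = 85.3° / (15°/h) ≈ 5.69 h.
So the Moon rises 5.69 h after the Sun.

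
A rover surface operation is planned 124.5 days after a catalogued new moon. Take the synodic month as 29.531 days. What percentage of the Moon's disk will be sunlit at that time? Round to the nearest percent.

124.5/29.531 = 4.216 lunations, so 4 complete cycles and 6.38 d into the next.
Elongation θ = 360° × 6.38/29.531 ≈ 77.7°.
Illuminated fraction = (1 − cos 77.7°)/2 = (1 − 0.213)/2 ≈ 0.394, so 39%.

39%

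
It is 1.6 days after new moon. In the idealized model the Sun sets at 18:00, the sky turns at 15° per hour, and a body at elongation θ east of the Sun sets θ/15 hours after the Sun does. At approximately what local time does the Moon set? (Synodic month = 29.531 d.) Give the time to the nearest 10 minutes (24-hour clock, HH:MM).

Elongation θ = 360° × 1.6/29.531 ≈ 19.5°.
The Moon trails the Sun by θ/15 = 19.5/15 ≈ 1.30 hours.
18:00 + 1.300 h ≈ 19:18 → 19:20 to the nearest ten minutes.

19:20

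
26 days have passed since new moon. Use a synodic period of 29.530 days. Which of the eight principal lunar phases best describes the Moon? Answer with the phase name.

waning crescent

θ ≈ 360° × 26/29.530 = 317°, which falls in the waning crescent sector.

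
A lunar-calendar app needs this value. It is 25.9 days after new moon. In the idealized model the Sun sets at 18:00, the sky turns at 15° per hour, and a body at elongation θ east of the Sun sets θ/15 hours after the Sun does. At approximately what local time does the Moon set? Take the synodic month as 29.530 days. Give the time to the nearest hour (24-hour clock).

Phase angle: θ = 360°·(25.9 d)/(29.530 d) = 315.7°.
The Moon trails the Sun by θ/15 = 315.7/15 ≈ 21.05 hours.
18:00 + 21.05 h ≈ 15:03 → 15:00 to the nearest hour.

15:00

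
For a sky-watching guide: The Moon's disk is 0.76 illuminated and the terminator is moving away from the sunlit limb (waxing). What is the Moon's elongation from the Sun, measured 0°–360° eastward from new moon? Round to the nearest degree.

121°

Invert f = (1 − cos θ)/2 to get cos θ = 1 − 2(0.76) = -0.520, hence θ₀ = arccos -0.520 = 121.3°.
Before full moon the principal value applies: θ = 121.3°.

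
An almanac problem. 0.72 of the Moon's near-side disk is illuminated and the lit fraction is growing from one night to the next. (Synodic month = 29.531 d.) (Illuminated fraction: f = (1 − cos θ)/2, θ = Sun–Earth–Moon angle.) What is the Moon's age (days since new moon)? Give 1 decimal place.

9.5 days

Invert f = (1 − cos θ)/2 to get cos θ = 1 − 2(0.72) = -0.440, hence θ₀ = arccos -0.440 = 116.1°.
Waxing ⇒ before full, so θ = 116.1°.
That fraction of the synodic month is 116.1/360 × 29.531 d ≈ 9.52 d.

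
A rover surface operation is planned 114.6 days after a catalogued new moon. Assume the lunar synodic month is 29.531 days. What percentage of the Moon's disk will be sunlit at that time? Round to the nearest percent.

13%

114.6 d spans 3 complete synodic months (3 × 29.531 = 88.59 d) plus 26.01 d.
Elongation θ = 360° × 26.01/29.531 ≈ 317.0°.
With cos θ = 0.732, the lit fraction is (1 − 0.732)/2 ≈ 0.134, so 13%.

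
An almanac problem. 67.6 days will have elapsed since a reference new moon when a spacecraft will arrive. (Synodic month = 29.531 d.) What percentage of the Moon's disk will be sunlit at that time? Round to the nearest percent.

62%

67.6 d spans 2 complete synodic months (2 × 29.531 = 59.06 d) plus 8.54 d.
Phase angle: θ = 360°·(8.54 d)/(29.531 d) = 104.1°.
Illuminated fraction = (1 − cos 104.1°)/2 = (1 − (-0.243))/2 ≈ 0.622, so 62%.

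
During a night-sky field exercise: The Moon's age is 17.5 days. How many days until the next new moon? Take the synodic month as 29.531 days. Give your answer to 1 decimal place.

One full lunation from the last new moon is 29.531 d; remaining = 29.531 − 17.5 = 12.031 d.

12.0 days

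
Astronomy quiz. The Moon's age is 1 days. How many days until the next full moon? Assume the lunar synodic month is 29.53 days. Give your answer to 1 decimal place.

Full moon is 0.5 of the way through the cycle: age 0.5 × 29.53 = 14.765 d.
So 13.765 days remain (14.765 − 1).

13.8 days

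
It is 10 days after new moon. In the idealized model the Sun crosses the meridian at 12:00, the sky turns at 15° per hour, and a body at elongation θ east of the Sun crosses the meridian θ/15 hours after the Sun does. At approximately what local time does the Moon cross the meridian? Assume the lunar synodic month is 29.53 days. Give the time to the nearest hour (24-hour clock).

Elongation θ = 360° × 10/29.53 ≈ 121.9°.
At 15° of sky rotation per hour, 121.9° corresponds to a 8.13 h lag.
12:00 + 8.13 h ≈ 20:08 → 20:00 to the nearest hour.

20:00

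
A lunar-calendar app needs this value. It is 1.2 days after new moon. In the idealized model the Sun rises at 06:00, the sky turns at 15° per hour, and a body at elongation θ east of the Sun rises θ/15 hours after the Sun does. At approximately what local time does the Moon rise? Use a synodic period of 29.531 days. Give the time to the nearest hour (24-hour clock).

07:00

Phase angle: θ = 360°·(1.2 d)/(29.531 d) = 14.6°.
At 15° of sky rotation per hour, 14.6° corresponds to a 0.98 h lag.
06:00 + 0.98 h ≈ 06:59 → 07:00 to the nearest hour.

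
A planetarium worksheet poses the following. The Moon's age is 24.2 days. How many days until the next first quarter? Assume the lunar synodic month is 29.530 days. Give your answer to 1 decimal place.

First quarter occurs at elongation 90°, i.e. at age 29.530 × 90/360 = 7.383 d.
This lunation's first quarter (7.383 d) has passed, so add one period: 36.913 − 24.2 = 12.713 days.

12.7 days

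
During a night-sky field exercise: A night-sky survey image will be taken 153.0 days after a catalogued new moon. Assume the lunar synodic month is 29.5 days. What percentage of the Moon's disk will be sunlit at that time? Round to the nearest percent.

31%

153.0/29.5 = 5.186 lunations, so 5 complete cycles and 5.50 d into the next.
Elongation θ = 360° × 5.50/29.5 ≈ 67.1°.
Illuminated fraction = (1 − cos 67.1°)/2 = (1 − 0.389)/2 ≈ 0.306, so 31%.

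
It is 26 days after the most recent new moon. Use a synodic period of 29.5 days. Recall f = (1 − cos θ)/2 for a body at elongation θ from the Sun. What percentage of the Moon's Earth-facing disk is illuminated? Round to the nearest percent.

13%

Phase angle: θ = 360°·(26 d)/(29.5 d) = 317.3°.
Illuminated fraction = (1 − cos 317.3°)/2 = (1 − 0.735)/2 ≈ 0.133, so 13%.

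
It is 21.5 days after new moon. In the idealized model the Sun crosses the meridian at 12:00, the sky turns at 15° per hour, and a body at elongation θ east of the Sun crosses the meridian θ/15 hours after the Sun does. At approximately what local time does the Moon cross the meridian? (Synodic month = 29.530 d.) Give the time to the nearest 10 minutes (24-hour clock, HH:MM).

Phase angle: θ = 360°·(21.5 d)/(29.530 d) = 262.1°.
The Moon trails the Sun by θ/15 = 262.1/15 ≈ 17.47 hours.
12:00 + 17.474 h ≈ 05:28 → 05:30 to the nearest ten minutes.

05:30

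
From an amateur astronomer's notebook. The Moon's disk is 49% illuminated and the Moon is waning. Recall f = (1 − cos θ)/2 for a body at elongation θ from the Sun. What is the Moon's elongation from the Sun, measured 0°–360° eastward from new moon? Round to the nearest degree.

271°

Invert f = (1 − cos θ)/2 to get cos θ = 1 − 2(0.49) = 0.020, hence θ₀ = arccos 0.020 = 88.9°.
Waning ⇒ past full, so θ = 360° − 88.9° = 271.1°.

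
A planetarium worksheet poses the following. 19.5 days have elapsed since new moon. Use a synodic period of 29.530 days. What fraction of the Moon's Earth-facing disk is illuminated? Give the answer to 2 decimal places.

0.77

Elongation θ = 360° × 19.5/29.530 ≈ 237.7°.
cos 237.7° = (-0.534), so f = (1 − (-0.534))/2 = 0.767.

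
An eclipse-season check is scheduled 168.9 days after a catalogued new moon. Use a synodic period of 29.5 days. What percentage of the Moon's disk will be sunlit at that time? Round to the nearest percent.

58%

Reduce mod P: 168.9 − 5×29.5 = 21.40 d into the current lunation.
Elongation θ = 360° × 21.40/29.5 ≈ 261.2°.
With cos θ = (-0.154), the lit fraction is (1 − (-0.154))/2 ≈ 0.577, so 58%.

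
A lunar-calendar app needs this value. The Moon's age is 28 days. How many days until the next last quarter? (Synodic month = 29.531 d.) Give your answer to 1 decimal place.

Last quarter occurs at elongation 270°, i.e. at age 29.531 × 270/360 = 22.148 d.
Already past this cycle's last quarter; the next is at 22.148 + 29.531 = 51.679 d, so 51.679 − 28 = 23.679 days.

23.7 days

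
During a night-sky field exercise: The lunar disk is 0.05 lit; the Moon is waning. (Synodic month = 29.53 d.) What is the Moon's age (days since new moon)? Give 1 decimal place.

27.4 days

From f = (1 − cos θ)/2: cos θ = 1 − 2×0.05 = 0.900; arccos → 25.8°.
A waning Moon lies in 180°–360°, so θ = 360° − 25.8° = 334.2°.
Age = 29.53 × 334.2°/360° ≈ 27.41 days.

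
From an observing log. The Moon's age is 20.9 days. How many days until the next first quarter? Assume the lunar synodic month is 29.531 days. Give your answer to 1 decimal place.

16.0 days

First quarter occurs at elongation 90°, i.e. at age 29.531 × 90/360 = 7.383 d.
This lunation's first quarter (7.383 d) has passed, so add one period: 36.914 − 20.9 = 16.014 days.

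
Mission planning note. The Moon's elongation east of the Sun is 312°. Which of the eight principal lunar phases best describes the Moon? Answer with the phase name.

waning crescent

312° lies in the waning crescent sector of the 8-phase cycle.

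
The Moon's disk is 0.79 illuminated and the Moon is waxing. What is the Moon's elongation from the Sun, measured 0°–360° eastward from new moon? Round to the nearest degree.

From f = (1 − cos θ)/2: cos θ = 1 − 2×0.79 = -0.580; arccos → 125.5°.
Waxing ⇒ before full, so θ = 125.5°.

125°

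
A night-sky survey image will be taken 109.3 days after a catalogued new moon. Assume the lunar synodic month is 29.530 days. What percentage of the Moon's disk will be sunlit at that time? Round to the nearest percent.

109.3/29.530 = 3.701 lunations, so 3 complete cycles and 20.71 d into the next.
Phase angle: θ = 360°·(20.71 d)/(29.530 d) = 252.5°.
Illuminated fraction = (1 − cos 252.5°)/2 = (1 − (-0.301))/2 ≈ 0.651, so 65%.

65%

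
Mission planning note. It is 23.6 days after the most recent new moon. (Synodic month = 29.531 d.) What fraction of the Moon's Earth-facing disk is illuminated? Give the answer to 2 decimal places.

The Moon has covered 23.6/29.531 of its cycle, so θ ≈ 360° × 23.6/29.531 = 287.7°.
Illuminated fraction = (1 − cos 287.7°)/2 = (1 − 0.304)/2 ≈ 0.348.

0.35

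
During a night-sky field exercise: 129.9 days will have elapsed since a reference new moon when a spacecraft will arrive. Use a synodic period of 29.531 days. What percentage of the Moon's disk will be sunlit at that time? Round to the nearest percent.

90%

129.9 d spans 4 complete synodic months (4 × 29.531 = 118.12 d) plus 11.78 d.
Elongation θ = 360° × 11.78/29.531 ≈ 143.6°.
cos 143.6° = (-0.804), so f = (1 − (-0.804))/2 = 0.902, so 90%.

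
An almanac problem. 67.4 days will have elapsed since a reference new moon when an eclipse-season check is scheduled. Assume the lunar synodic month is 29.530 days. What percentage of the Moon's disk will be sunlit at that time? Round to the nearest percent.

60%

67.4/29.530 = 2.282 lunations, so 2 complete cycles and 8.34 d into the next.
Elongation θ = 360° × 8.34/29.530 ≈ 101.7°.
With cos θ = (-0.202), the lit fraction is (1 − (-0.202))/2 ≈ 0.601, so 60%.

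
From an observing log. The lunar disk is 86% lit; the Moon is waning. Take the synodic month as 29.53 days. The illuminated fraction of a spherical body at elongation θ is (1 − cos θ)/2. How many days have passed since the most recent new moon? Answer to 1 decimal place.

Invert f = (1 − cos θ)/2 to get cos θ = 1 − 2(0.86) = -0.720, hence θ₀ = arccos -0.720 = 136.1°.
A waning Moon lies in 180°–360°, so θ = 360° − 136.1° = 223.9°.
That fraction of the synodic month is 223.9/360 × 29.53 d ≈ 18.37 d.

18.4 days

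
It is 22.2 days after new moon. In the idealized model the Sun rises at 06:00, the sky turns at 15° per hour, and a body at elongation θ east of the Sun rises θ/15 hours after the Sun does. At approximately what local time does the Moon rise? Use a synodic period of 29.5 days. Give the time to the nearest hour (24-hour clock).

00:00

Elongation θ = 360° × 22.2/29.5 ≈ 270.9°.
Delay after the Sun = 270.9° / (15°/h) ≈ 18.06 h.
06:00 + 18.06 h ≈ 00:04 → 00:00 to the nearest hour.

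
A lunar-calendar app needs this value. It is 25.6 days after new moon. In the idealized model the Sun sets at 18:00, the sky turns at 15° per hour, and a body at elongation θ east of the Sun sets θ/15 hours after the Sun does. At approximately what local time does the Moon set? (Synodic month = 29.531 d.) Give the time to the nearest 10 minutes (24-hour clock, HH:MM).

Elongation θ = 360° × 25.6/29.531 ≈ 312.1°.
Delay after the Sun = 312.1° / (15°/h) ≈ 20.81 h.
18:00 + 20.805 h ≈ 14:48 → 14:50 to the nearest ten minutes.

14:50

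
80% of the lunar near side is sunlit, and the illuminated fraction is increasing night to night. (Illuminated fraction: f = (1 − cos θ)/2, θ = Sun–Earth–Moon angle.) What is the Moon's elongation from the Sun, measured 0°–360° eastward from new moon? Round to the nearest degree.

From f = (1 − cos θ)/2: cos θ = 1 − 2×0.80 = -0.600; arccos → 126.9°.
Waxing ⇒ before full, so θ = 126.9°.

127°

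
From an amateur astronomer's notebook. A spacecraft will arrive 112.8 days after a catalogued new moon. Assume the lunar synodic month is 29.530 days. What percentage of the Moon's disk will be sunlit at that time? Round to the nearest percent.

112.8/29.530 = 3.820 lunations, so 3 complete cycles and 24.21 d into the next.
The Moon has covered 24.21/29.530 of its cycle, so θ ≈ 360° × 24.21/29.530 = 295.1°.
With cos θ = 0.425, the lit fraction is (1 − 0.425)/2 ≈ 0.288, so 29%.

29%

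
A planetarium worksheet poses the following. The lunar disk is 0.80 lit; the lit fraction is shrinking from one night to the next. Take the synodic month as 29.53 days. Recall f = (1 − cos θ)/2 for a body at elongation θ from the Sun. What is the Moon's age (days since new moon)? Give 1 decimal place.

From f = (1 − cos θ)/2: cos θ = 1 − 2×0.80 = -0.600; arccos → 126.9°.
Since the Moon is past full (waning), take the reflex angle: θ = 360° − 126.9° = 233.1°.
Age = 29.53 × 233.1°/360° ≈ 19.12 days.

19.1 days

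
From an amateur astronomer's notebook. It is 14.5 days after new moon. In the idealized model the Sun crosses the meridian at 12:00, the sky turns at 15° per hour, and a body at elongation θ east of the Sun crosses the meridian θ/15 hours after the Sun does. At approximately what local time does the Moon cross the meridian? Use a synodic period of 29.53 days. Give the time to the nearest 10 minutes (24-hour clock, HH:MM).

23:50

Elongation θ = 360° × 14.5/29.53 ≈ 176.8°.
The Moon trails the Sun by θ/15 = 176.8/15 ≈ 11.78 hours.
12:00 + 11.785 h ≈ 23:47 → 23:50 to the nearest ten minutes.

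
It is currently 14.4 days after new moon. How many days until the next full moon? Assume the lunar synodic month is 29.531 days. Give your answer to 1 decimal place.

Full moon occurs at elongation 180°, i.e. at age 29.531 × 180/360 = 14.765 d.
That is 14.765 − 14.4 = 0.365 days ahead.

0.4 days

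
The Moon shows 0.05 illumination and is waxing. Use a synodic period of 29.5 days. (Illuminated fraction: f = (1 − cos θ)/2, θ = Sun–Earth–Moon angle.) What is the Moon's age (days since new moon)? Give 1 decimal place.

cos θ = 1 − 2f = 0.900, giving a principal value of 25.8°.
Before full moon the principal value applies: θ = 25.8°.
That fraction of the synodic month is 25.8/360 × 29.5 d ≈ 2.12 d.

2.1 days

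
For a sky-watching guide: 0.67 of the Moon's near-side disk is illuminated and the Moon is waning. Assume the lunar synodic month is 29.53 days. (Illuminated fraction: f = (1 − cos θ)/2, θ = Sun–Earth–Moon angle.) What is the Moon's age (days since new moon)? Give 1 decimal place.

20.5 days

From f = (1 − cos θ)/2: cos θ = 1 − 2×0.67 = -0.340; arccos → 109.9°.
Since the Moon is past full (waning), take the reflex angle: θ = 360° − 109.9° = 250.1°.
That fraction of the synodic month is 250.1/360 × 29.53 d ≈ 20.52 d.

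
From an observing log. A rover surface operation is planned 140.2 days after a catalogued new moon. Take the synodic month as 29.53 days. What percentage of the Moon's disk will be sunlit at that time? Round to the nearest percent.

51%

140.2/29.53 = 4.748 lunations, so 4 complete cycles and 22.08 d into the next.
Phase angle: θ = 360°·(22.08 d)/(29.53 d) = 269.2°.
cos 269.2° = (-0.014), so f = (1 − (-0.014))/2 = 0.507, so 51%.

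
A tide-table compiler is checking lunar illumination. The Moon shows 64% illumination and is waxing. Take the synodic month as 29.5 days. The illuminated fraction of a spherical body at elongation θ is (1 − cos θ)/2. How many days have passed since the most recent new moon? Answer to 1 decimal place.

From f = (1 − cos θ)/2: cos θ = 1 − 2×0.64 = -0.280; arccos → 106.3°.
The Moon is waxing (0°–180°), so θ = 106.3° directly.
That fraction of the synodic month is 106.3/360 × 29.5 d ≈ 8.71 d.

8.7 days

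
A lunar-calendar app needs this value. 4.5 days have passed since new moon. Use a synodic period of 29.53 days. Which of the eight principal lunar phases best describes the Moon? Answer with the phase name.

waxing crescent

θ ≈ 360° × 4.5/29.53 = 55°, which falls in the waxing crescent sector.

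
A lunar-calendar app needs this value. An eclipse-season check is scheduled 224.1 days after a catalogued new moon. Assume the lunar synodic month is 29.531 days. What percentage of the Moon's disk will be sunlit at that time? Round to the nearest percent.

92%

224.1 d spans 7 complete synodic months (7 × 29.531 = 206.72 d) plus 17.38 d.
Phase angle: θ = 360°·(17.38 d)/(29.531 d) = 211.9°.
With cos θ = (-0.849), the lit fraction is (1 − (-0.849))/2 ≈ 0.924, so 92%.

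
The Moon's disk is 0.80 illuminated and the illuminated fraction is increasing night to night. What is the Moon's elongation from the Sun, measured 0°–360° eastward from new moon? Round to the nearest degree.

cos θ = 1 − 2f = -0.600, giving a principal value of 126.9°.
Before full moon the principal value applies: θ = 126.9°.

127°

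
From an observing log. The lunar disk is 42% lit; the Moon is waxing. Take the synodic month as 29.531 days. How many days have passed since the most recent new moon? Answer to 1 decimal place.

6.6 days

From f = (1 − cos θ)/2: cos θ = 1 − 2×0.42 = 0.160; arccos → 80.8°.
Waxing ⇒ before full, so θ = 80.8°.
That fraction of the synodic month is 80.8/360 × 29.531 d ≈ 6.63 d.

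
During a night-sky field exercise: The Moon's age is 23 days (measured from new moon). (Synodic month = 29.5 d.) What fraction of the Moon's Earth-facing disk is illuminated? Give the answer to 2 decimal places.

Elongation θ = 360° × 23/29.5 ≈ 280.7°.
cos 280.7° = 0.185, so f = (1 − 0.185)/2 = 0.407.

0.41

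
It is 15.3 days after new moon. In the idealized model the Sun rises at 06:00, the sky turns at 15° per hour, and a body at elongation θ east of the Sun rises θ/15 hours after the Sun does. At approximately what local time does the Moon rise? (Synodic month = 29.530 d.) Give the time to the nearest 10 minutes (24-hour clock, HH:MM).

18:30

Elongation θ = 360° × 15.3/29.530 ≈ 186.5°.
The Moon trails the Sun by θ/15 = 186.5/15 ≈ 12.43 hours.
06:00 + 12.435 h ≈ 18:26 → 18:30 to the nearest ten minutes.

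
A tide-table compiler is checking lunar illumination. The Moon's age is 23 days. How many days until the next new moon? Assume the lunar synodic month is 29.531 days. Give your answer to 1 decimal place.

The next new moon completes the synodic month: 29.531 − 23 = 6.531 days.

6.5 days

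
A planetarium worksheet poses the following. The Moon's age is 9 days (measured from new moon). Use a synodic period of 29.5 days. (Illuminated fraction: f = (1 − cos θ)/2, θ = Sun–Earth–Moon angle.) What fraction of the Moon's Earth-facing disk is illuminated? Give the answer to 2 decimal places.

Phase angle: θ = 360°·(9 d)/(29.5 d) = 109.8°.
cos 109.8° = (-0.339), so f = (1 − (-0.339))/2 = 0.670.

0.67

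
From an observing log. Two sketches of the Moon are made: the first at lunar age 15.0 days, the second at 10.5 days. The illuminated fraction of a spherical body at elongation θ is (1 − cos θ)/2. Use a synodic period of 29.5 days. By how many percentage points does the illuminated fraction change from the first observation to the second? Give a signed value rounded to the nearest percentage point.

-19 pp

First observation: θ = 360°·15.0/29.5 = 183.1°, so f = 0.999.
Second observation: θ = 128.1°, f = 0.809.
Δf = 0.809 − 0.999 = -0.191, i.e. -19 pp.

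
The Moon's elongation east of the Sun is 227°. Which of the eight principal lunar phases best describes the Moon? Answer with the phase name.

227° lies in the waning gibbous sector of the 8-phase cycle.

waning gibbous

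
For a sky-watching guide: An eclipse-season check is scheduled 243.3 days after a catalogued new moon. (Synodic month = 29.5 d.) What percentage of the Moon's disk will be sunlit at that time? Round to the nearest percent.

49%

Reduce mod P: 243.3 − 8×29.5 = 7.30 d into the current lunation.
Phase angle: θ = 360°·(7.30 d)/(29.5 d) = 89.1°.
With cos θ = 0.016, the lit fraction is (1 − 0.016)/2 ≈ 0.492, so 49%.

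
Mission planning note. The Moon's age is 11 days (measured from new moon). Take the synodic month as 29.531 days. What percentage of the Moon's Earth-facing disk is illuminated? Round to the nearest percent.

85%

The Moon has covered 11/29.531 of its cycle, so θ ≈ 360° × 11/29.531 = 134.1°.
With cos θ = (-0.696), the lit fraction is (1 − (-0.696))/2 ≈ 0.848, so 85%.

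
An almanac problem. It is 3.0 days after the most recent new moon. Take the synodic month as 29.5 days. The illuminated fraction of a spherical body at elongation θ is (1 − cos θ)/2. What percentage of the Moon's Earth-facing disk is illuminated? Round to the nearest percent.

10%

Elongation θ = 360° × 3.0/29.5 ≈ 36.6°.
With cos θ = 0.803, the lit fraction is (1 − 0.803)/2 ≈ 0.099, so 10%.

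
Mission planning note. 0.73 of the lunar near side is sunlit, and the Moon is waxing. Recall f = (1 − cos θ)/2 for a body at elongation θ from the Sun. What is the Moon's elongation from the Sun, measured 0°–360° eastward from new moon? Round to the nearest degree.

From f = (1 − cos θ)/2: cos θ = 1 − 2×0.73 = -0.460; arccos → 117.4°.
The Moon is waxing (0°–180°), so θ = 117.4° directly.

117°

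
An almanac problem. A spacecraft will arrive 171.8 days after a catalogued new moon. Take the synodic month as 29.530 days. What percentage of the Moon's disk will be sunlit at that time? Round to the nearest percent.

29%

Reduce mod P: 171.8 − 5×29.530 = 24.15 d into the current lunation.
Elongation θ = 360° × 24.15/29.530 ≈ 294.4°.
Illuminated fraction = (1 − cos 294.4°)/2 = (1 − 0.413)/2 ≈ 0.293, so 29%.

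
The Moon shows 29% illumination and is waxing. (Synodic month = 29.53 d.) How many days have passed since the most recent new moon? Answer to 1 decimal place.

Invert f = (1 − cos θ)/2 to get cos θ = 1 − 2(0.29) = 0.420, hence θ₀ = arccos 0.420 = 65.2°.
Waxing ⇒ before full, so θ = 65.2°.
At 360°/29.53 d per day, 65.2° corresponds to 5.35 days.

5.3 days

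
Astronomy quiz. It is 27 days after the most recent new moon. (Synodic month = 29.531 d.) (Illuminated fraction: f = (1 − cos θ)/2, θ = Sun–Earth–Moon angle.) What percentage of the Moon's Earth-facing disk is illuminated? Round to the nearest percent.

Elongation θ = 360° × 27/29.531 ≈ 329.1°.
With cos θ = 0.858, the lit fraction is (1 − 0.858)/2 ≈ 0.071, so 7%.

7%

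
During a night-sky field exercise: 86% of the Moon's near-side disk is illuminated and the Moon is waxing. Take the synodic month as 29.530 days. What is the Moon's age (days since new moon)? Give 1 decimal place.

From f = (1 − cos θ)/2: cos θ = 1 − 2×0.86 = -0.720; arccos → 136.1°.
The Moon is waxing (0°–180°), so θ = 136.1° directly.
At 360°/29.530 d per day, 136.1° corresponds to 11.16 days.

11.2 days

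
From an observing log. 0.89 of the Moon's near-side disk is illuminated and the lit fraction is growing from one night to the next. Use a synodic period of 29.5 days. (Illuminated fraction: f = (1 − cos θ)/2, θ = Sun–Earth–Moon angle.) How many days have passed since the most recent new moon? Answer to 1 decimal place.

11.6 days

From f = (1 − cos θ)/2: cos θ = 1 − 2×0.89 = -0.780; arccos → 141.3°.
Waxing ⇒ before full, so θ = 141.3°.
At 360°/29.5 d per day, 141.3° corresponds to 11.58 days.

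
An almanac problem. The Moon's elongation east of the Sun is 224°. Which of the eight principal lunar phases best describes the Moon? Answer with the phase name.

waning gibbous

The waning gibbous sector spans roughly 202°–248°; 224° falls inside it.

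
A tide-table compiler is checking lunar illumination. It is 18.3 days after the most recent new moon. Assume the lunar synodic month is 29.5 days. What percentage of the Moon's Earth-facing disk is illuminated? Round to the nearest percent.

86%

Phase angle: θ = 360°·(18.3 d)/(29.5 d) = 223.3°.
cos 223.3° = (-0.728), so f = (1 − (-0.728))/2 = 0.864, so 86%.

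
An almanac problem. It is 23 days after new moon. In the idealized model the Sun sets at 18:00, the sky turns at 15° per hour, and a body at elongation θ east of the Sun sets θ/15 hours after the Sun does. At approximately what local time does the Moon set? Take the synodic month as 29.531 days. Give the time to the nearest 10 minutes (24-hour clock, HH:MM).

12:40

Phase angle: θ = 360°·(23 d)/(29.531 d) = 280.4°.
At 15° of sky rotation per hour, 280.4° corresponds to a 18.69 h lag.
18:00 + 18.692 h ≈ 12:42 → 12:40 to the nearest ten minutes.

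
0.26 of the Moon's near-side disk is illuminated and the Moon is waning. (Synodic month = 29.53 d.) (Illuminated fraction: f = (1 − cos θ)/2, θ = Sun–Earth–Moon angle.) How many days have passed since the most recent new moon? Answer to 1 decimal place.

24.5 days

Invert f = (1 − cos θ)/2 to get cos θ = 1 − 2(0.26) = 0.480, hence θ₀ = arccos 0.480 = 61.3°.
Since the Moon is past full (waning), take the reflex angle: θ = 360° − 61.3° = 298.7°.
Age = 29.53 × 298.7°/360° ≈ 24.50 days.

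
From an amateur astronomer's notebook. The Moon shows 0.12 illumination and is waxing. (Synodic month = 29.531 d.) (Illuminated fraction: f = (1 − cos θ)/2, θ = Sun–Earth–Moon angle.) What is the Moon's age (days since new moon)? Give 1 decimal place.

3.3 days

cos θ = 1 − 2f = 0.760, giving a principal value of 40.5°.
Before full moon the principal value applies: θ = 40.5°.
At 360°/29.531 d per day, 40.5° corresponds to 3.33 days.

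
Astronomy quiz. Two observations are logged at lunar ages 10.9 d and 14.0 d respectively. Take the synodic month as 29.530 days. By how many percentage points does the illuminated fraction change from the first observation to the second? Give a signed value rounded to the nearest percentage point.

+15 percentage points

θ₁ = 360° × 10.9/29.530 = 132.9°, f₁ = (1 − cos θ₁)/2 = 0.840.
θ₂ = 360° × 14.0/29.530 = 170.7°, f₂ = (1 − cos θ₂)/2 = 0.993.
Change = f₂ − f₁ = +0.153 → +15 percentage points.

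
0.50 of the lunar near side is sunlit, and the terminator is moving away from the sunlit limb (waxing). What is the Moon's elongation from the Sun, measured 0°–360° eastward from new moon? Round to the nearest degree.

90°

From f = (1 − cos θ)/2: cos θ = 1 − 2×0.50 = 0.000; arccos → 90.0°.
Before full moon the principal value applies: θ = 90.0°.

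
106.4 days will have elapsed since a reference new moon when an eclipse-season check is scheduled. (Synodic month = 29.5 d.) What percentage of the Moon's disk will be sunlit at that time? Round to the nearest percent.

106.4 d spans 3 complete synodic months (3 × 29.5 = 88.50 d) plus 17.90 d.
Phase angle: θ = 360°·(17.90 d)/(29.5 d) = 218.4°.
With cos θ = (-0.783), the lit fraction is (1 − (-0.783))/2 ≈ 0.892, so 89%.

89%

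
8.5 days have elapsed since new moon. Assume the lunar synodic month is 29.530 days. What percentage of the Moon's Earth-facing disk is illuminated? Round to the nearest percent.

Phase angle: θ = 360°·(8.5 d)/(29.530 d) = 103.6°.
Illuminated fraction = (1 − cos 103.6°)/2 = (1 − (-0.236))/2 ≈ 0.618, so 62%.

62%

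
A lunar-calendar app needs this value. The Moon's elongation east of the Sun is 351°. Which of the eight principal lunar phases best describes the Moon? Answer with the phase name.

new moon

351° lies in the new moon sector of the 8-phase cycle.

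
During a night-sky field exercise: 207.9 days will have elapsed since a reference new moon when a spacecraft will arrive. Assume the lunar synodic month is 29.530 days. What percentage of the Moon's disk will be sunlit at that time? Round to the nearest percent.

Reduce mod P: 207.9 − 7×29.530 = 1.19 d into the current lunation.
The Moon has covered 1.19/29.530 of its cycle, so θ ≈ 360° × 1.19/29.530 = 14.5°.
Illuminated fraction = (1 − cos 14.5°)/2 = (1 − 0.968)/2 ≈ 0.016, so 2%.

2%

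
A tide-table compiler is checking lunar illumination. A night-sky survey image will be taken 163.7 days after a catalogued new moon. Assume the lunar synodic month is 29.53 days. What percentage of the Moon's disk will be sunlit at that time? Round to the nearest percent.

98%

163.7 d spans 5 complete synodic months (5 × 29.53 = 147.65 d) plus 16.05 d.
Elongation θ = 360° × 16.05/29.53 ≈ 195.7°.
cos 195.7° = (-0.963), so f = (1 − (-0.963))/2 = 0.981, so 98%.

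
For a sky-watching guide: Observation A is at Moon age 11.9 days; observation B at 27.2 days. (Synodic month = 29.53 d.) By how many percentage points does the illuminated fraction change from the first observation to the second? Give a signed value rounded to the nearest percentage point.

θ₁ = 360° × 11.9/29.53 = 145.1°, f₁ = (1 − cos θ₁)/2 = 0.910.
θ₂ = 360° × 27.2/29.53 = 331.6°, f₂ = (1 − cos θ₂)/2 = 0.060.
Change = f₂ − f₁ = -0.850 → -85 percentage points.

-85 percentage points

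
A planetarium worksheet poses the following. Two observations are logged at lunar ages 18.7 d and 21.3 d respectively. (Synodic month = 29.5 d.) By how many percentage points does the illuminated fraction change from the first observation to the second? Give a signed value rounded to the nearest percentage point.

-25 percentage points

θ₁ = 360° × 18.7/29.5 = 228.2°, f₁ = (1 − cos θ₁)/2 = 0.833.
θ₂ = 360° × 21.3/29.5 = 259.9°, f₂ = (1 − cos θ₂)/2 = 0.587.
Change = f₂ − f₁ = -0.246 → -25 percentage points.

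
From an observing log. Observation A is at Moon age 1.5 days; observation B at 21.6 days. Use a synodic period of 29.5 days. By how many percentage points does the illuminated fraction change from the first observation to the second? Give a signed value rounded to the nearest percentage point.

+53 pp

θ₁ = 360° × 1.5/29.5 = 18.3°, f₁ = (1 − cos θ₁)/2 = 0.025.
θ₂ = 360° × 21.6/29.5 = 263.6°, f₂ = (1 − cos θ₂)/2 = 0.556.
Change = f₂ − f₁ = +0.530 → +53 percentage points.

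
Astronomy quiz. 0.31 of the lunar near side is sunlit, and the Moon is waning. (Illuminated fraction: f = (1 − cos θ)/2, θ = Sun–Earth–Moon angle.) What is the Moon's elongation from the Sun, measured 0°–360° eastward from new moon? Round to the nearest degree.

292°

cos θ = 1 − 2f = 0.380, giving a principal value of 67.7°.
A waning Moon lies in 180°–360°, so θ = 360° − 67.7° = 292.3°.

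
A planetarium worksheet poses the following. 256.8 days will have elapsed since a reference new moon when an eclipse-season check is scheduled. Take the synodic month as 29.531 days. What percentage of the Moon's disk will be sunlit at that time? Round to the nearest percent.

256.8/29.531 = 8.696 lunations, so 8 complete cycles and 20.55 d into the next.
Elongation θ = 360° × 20.55/29.531 ≈ 250.5°.
With cos θ = (-0.333), the lit fraction is (1 − (-0.333))/2 ≈ 0.667, so 67%.

67%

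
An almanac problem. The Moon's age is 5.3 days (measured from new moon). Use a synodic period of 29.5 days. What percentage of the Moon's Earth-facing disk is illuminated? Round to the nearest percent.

Elongation θ = 360° × 5.3/29.5 ≈ 64.7°.
cos 64.7° = 0.428, so f = (1 − 0.428)/2 = 0.286, so 29%.

29%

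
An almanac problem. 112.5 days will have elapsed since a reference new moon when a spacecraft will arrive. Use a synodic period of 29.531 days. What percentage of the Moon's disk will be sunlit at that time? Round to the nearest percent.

32%

112.5/29.531 = 3.810 lunations, so 3 complete cycles and 23.91 d into the next.
Elongation θ = 360° × 23.91/29.531 ≈ 291.4°.
With cos θ = 0.366, the lit fraction is (1 − 0.366)/2 ≈ 0.317, so 32%.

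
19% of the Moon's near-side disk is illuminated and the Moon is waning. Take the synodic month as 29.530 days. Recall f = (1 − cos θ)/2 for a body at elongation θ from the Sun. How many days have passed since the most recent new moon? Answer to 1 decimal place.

25.3 days

From f = (1 − cos θ)/2: cos θ = 1 − 2×0.19 = 0.620; arccos → 51.7°.
Waning ⇒ past full, so θ = 360° − 51.7° = 308.3°.
At 360°/29.530 d per day, 308.3° corresponds to 25.29 days.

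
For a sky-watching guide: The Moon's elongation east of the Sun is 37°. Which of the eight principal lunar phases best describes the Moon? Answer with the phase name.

37° lies in the waxing crescent sector of the 8-phase cycle.

waxing crescent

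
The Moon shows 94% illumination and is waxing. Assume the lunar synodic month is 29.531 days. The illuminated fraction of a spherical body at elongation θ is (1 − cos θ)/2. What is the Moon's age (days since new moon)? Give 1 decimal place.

12.4 days

From f = (1 − cos θ)/2: cos θ = 1 − 2×0.94 = -0.880; arccos → 151.6°.
The Moon is waxing (0°–180°), so θ = 151.6° directly.
That fraction of the synodic month is 151.6/360 × 29.531 d ≈ 12.44 d.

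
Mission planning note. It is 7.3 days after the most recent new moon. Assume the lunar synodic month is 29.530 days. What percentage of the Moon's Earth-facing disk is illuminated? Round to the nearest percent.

Phase angle: θ = 360°·(7.3 d)/(29.530 d) = 89.0°.
Illuminated fraction = (1 − cos 89.0°)/2 = (1 − 0.018)/2 ≈ 0.491, so 49%.

49%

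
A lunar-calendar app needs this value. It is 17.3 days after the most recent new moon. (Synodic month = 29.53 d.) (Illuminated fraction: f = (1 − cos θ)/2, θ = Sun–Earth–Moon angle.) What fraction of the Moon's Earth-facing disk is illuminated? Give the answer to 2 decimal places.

Elongation θ = 360° × 17.3/29.53 ≈ 210.9°.
cos 210.9° = (-0.858), so f = (1 − (-0.858))/2 = 0.929.

0.93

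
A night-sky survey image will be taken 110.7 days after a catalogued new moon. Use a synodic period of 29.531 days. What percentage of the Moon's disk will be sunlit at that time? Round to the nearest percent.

110.7/29.531 = 3.749 lunations, so 3 complete cycles and 22.11 d into the next.
The Moon has covered 22.11/29.531 of its cycle, so θ ≈ 360° × 22.11/29.531 = 269.5°.
With cos θ = (-0.009), the lit fraction is (1 − (-0.009))/2 ≈ 0.504, so 50%.

50%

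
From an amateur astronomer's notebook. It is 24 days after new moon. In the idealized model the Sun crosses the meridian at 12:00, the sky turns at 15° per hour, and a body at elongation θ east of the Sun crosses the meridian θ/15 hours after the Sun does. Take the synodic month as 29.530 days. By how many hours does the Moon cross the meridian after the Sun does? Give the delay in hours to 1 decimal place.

19.5 h

Elongation θ = 360° × 24/29.530 ≈ 292.6°.
Delay after the Sun = 292.6° / (15°/h) ≈ 19.51 h.
So the Moon crosses the meridian 19.51 h after the Sun.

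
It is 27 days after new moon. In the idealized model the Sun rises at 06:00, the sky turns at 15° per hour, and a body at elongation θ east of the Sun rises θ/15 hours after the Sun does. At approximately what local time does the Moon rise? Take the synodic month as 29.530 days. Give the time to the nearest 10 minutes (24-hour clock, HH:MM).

04:00

Elongation θ = 360° × 27/29.530 ≈ 329.2°.
Delay after the Sun = 329.2° / (15°/h) ≈ 21.94 h.
06:00 + 21.944 h ≈ 03:57 → 04:00 to the nearest ten minutes.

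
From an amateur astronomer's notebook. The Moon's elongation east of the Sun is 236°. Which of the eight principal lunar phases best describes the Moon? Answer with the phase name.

The waning gibbous sector spans roughly 202°–248°; 236° falls inside it.

waning gibbous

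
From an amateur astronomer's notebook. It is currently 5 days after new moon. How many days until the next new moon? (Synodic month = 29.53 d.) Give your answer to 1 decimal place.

One full lunation from the last new moon is 29.53 d; remaining = 29.53 − 5 = 24.530 d.

24.5 days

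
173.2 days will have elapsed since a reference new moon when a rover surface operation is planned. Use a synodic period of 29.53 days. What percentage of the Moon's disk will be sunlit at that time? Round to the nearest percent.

17%

Reduce mod P: 173.2 − 5×29.53 = 25.55 d into the current lunation.
Elongation θ = 360° × 25.55/29.53 ≈ 311.5°.
cos 311.5° = 0.662, so f = (1 − 0.662)/2 = 0.169, so 17%.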